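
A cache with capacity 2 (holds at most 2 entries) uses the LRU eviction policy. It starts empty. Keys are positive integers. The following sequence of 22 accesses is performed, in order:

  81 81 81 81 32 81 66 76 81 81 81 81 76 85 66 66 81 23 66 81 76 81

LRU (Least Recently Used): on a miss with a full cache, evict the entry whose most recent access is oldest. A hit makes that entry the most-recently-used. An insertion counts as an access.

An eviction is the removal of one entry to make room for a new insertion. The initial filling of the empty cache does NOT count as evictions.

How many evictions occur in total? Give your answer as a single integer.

Answer: 10

Derivation:
LRU simulation (capacity=2):
  1. access 81: MISS. Cache (LRU->MRU): [81]
  2. access 81: HIT. Cache (LRU->MRU): [81]
  3. access 81: HIT. Cache (LRU->MRU): [81]
  4. access 81: HIT. Cache (LRU->MRU): [81]
  5. access 32: MISS. Cache (LRU->MRU): [81 32]
  6. access 81: HIT. Cache (LRU->MRU): [32 81]
  7. access 66: MISS, evict 32. Cache (LRU->MRU): [81 66]
  8. access 76: MISS, evict 81. Cache (LRU->MRU): [66 76]
  9. access 81: MISS, evict 66. Cache (LRU->MRU): [76 81]
  10. access 81: HIT. Cache (LRU->MRU): [76 81]
  11. access 81: HIT. Cache (LRU->MRU): [76 81]
  12. access 81: HIT. Cache (LRU->MRU): [76 81]
  13. access 76: HIT. Cache (LRU->MRU): [81 76]
  14. access 85: MISS, evict 81. Cache (LRU->MRU): [76 85]
  15. access 66: MISS, evict 76. Cache (LRU->MRU): [85 66]
  16. access 66: HIT. Cache (LRU->MRU): [85 66]
  17. access 81: MISS, evict 85. Cache (LRU->MRU): [66 81]
  18. access 23: MISS, evict 66. Cache (LRU->MRU): [81 23]
  19. access 66: MISS, evict 81. Cache (LRU->MRU): [23 66]
  20. access 81: MISS, evict 23. Cache (LRU->MRU): [66 81]
  21. access 76: MISS, evict 66. Cache (LRU->MRU): [81 76]
  22. access 81: HIT. Cache (LRU->MRU): [76 81]
Total: 10 hits, 12 misses, 10 evictions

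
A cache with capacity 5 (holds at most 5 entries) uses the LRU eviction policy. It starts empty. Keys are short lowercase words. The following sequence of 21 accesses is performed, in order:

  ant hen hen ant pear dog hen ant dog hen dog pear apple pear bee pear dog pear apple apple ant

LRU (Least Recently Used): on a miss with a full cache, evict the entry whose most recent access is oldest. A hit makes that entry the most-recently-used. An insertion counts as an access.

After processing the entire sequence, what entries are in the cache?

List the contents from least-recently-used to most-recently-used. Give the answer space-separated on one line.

LRU simulation (capacity=5):
  1. access ant: MISS. Cache (LRU->MRU): [ant]
  2. access hen: MISS. Cache (LRU->MRU): [ant hen]
  3. access hen: HIT. Cache (LRU->MRU): [ant hen]
  4. access ant: HIT. Cache (LRU->MRU): [hen ant]
  5. access pear: MISS. Cache (LRU->MRU): [hen ant pear]
  6. access dog: MISS. Cache (LRU->MRU): [hen ant pear dog]
  7. access hen: HIT. Cache (LRU->MRU): [ant pear dog hen]
  8. access ant: HIT. Cache (LRU->MRU): [pear dog hen ant]
  9. access dog: HIT. Cache (LRU->MRU): [pear hen ant dog]
  10. access hen: HIT. Cache (LRU->MRU): [pear ant dog hen]
  11. access dog: HIT. Cache (LRU->MRU): [pear ant hen dog]
  12. access pear: HIT. Cache (LRU->MRU): [ant hen dog pear]
  13. access apple: MISS. Cache (LRU->MRU): [ant hen dog pear apple]
  14. access pear: HIT. Cache (LRU->MRU): [ant hen dog apple pear]
  15. access bee: MISS, evict ant. Cache (LRU->MRU): [hen dog apple pear bee]
  16. access pear: HIT. Cache (LRU->MRU): [hen dog apple bee pear]
  17. access dog: HIT. Cache (LRU->MRU): [hen apple bee pear dog]
  18. access pear: HIT. Cache (LRU->MRU): [hen apple bee dog pear]
  19. access apple: HIT. Cache (LRU->MRU): [hen bee dog pear apple]
  20. access apple: HIT. Cache (LRU->MRU): [hen bee dog pear apple]
  21. access ant: MISS, evict hen. Cache (LRU->MRU): [bee dog pear apple ant]
Total: 14 hits, 7 misses, 2 evictions

Answer: bee dog pear apple ant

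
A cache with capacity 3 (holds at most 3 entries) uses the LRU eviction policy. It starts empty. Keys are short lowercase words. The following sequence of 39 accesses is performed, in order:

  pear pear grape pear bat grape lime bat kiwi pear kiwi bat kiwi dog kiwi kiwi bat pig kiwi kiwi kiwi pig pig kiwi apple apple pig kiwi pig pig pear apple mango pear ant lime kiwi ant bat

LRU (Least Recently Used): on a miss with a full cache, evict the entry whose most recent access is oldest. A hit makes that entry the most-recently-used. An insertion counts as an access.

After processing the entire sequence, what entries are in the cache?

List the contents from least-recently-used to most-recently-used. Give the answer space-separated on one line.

Answer: kiwi ant bat

Derivation:
LRU simulation (capacity=3):
  1. access pear: MISS. Cache (LRU->MRU): [pear]
  2. access pear: HIT. Cache (LRU->MRU): [pear]
  3. access grape: MISS. Cache (LRU->MRU): [pear grape]
  4. access pear: HIT. Cache (LRU->MRU): [grape pear]
  5. access bat: MISS. Cache (LRU->MRU): [grape pear bat]
  6. access grape: HIT. Cache (LRU->MRU): [pear bat grape]
  7. access lime: MISS, evict pear. Cache (LRU->MRU): [bat grape lime]
  8. access bat: HIT. Cache (LRU->MRU): [grape lime bat]
  9. access kiwi: MISS, evict grape. Cache (LRU->MRU): [lime bat kiwi]
  10. access pear: MISS, evict lime. Cache (LRU->MRU): [bat kiwi pear]
  11. access kiwi: HIT. Cache (LRU->MRU): [bat pear kiwi]
  12. access bat: HIT. Cache (LRU->MRU): [pear kiwi bat]
  13. access kiwi: HIT. Cache (LRU->MRU): [pear bat kiwi]
  14. access dog: MISS, evict pear. Cache (LRU->MRU): [bat kiwi dog]
  15. access kiwi: HIT. Cache (LRU->MRU): [bat dog kiwi]
  16. access kiwi: HIT. Cache (LRU->MRU): [bat dog kiwi]
  17. access bat: HIT. Cache (LRU->MRU): [dog kiwi bat]
  18. access pig: MISS, evict dog. Cache (LRU->MRU): [kiwi bat pig]
  19. access kiwi: HIT. Cache (LRU->MRU): [bat pig kiwi]
  20. access kiwi: HIT. Cache (LRU->MRU): [bat pig kiwi]
  21. access kiwi: HIT. Cache (LRU->MRU): [bat pig kiwi]
  22. access pig: HIT. Cache (LRU->MRU): [bat kiwi pig]
  23. access pig: HIT. Cache (LRU->MRU): [bat kiwi pig]
  24. access kiwi: HIT. Cache (LRU->MRU): [bat pig kiwi]
  25. access apple: MISS, evict bat. Cache (LRU->MRU): [pig kiwi apple]
  26. access apple: HIT. Cache (LRU->MRU): [pig kiwi apple]
  27. access pig: HIT. Cache (LRU->MRU): [kiwi apple pig]
  28. access kiwi: HIT. Cache (LRU->MRU): [apple pig kiwi]
  29. access pig: HIT. Cache (LRU->MRU): [apple kiwi pig]
  30. access pig: HIT. Cache (LRU->MRU): [apple kiwi pig]
  31. access pear: MISS, evict apple. Cache (LRU->MRU): [kiwi pig pear]
  32. access apple: MISS, evict kiwi. Cache (LRU->MRU): [pig pear apple]
  33. access mango: MISS, evict pig. Cache (LRU->MRU): [pear apple mango]
  34. access pear: HIT. Cache (LRU->MRU): [apple mango pear]
  35. access ant: MISS, evict apple. Cache (LRU->MRU): [mango pear ant]
  36. access lime: MISS, evict mango. Cache (LRU->MRU): [pear ant lime]
  37. access kiwi: MISS, evict pear. Cache (LRU->MRU): [ant lime kiwi]
  38. access ant: HIT. Cache (LRU->MRU): [lime kiwi ant]
  39. access bat: MISS, evict lime. Cache (LRU->MRU): [kiwi ant bat]
Total: 23 hits, 16 misses, 13 evictions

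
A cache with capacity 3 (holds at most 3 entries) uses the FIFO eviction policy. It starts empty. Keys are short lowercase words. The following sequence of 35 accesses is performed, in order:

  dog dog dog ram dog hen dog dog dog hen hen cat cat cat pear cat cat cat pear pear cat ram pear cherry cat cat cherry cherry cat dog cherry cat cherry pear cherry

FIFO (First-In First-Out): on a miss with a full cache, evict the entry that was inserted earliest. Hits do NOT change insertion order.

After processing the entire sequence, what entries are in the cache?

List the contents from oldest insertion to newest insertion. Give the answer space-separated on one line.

FIFO simulation (capacity=3):
  1. access dog: MISS. Cache (old->new): [dog]
  2. access dog: HIT. Cache (old->new): [dog]
  3. access dog: HIT. Cache (old->new): [dog]
  4. access ram: MISS. Cache (old->new): [dog ram]
  5. access dog: HIT. Cache (old->new): [dog ram]
  6. access hen: MISS. Cache (old->new): [dog ram hen]
  7. access dog: HIT. Cache (old->new): [dog ram hen]
  8. access dog: HIT. Cache (old->new): [dog ram hen]
  9. access dog: HIT. Cache (old->new): [dog ram hen]
  10. access hen: HIT. Cache (old->new): [dog ram hen]
  11. access hen: HIT. Cache (old->new): [dog ram hen]
  12. access cat: MISS, evict dog. Cache (old->new): [ram hen cat]
  13. access cat: HIT. Cache (old->new): [ram hen cat]
  14. access cat: HIT. Cache (old->new): [ram hen cat]
  15. access pear: MISS, evict ram. Cache (old->new): [hen cat pear]
  16. access cat: HIT. Cache (old->new): [hen cat pear]
  17. access cat: HIT. Cache (old->new): [hen cat pear]
  18. access cat: HIT. Cache (old->new): [hen cat pear]
  19. access pear: HIT. Cache (old->new): [hen cat pear]
  20. access pear: HIT. Cache (old->new): [hen cat pear]
  21. access cat: HIT. Cache (old->new): [hen cat pear]
  22. access ram: MISS, evict hen. Cache (old->new): [cat pear ram]
  23. access pear: HIT. Cache (old->new): [cat pear ram]
  24. access cherry: MISS, evict cat. Cache (old->new): [pear ram cherry]
  25. access cat: MISS, evict pear. Cache (old->new): [ram cherry cat]
  26. access cat: HIT. Cache (old->new): [ram cherry cat]
  27. access cherry: HIT. Cache (old->new): [ram cherry cat]
  28. access cherry: HIT. Cache (old->new): [ram cherry cat]
  29. access cat: HIT. Cache (old->new): [ram cherry cat]
  30. access dog: MISS, evict ram. Cache (old->new): [cherry cat dog]
  31. access cherry: HIT. Cache (old->new): [cherry cat dog]
  32. access cat: HIT. Cache (old->new): [cherry cat dog]
  33. access cherry: HIT. Cache (old->new): [cherry cat dog]
  34. access pear: MISS, evict cherry. Cache (old->new): [cat dog pear]
  35. access cherry: MISS, evict cat. Cache (old->new): [dog pear cherry]
Total: 24 hits, 11 misses, 8 evictions

Answer: dog pear cherry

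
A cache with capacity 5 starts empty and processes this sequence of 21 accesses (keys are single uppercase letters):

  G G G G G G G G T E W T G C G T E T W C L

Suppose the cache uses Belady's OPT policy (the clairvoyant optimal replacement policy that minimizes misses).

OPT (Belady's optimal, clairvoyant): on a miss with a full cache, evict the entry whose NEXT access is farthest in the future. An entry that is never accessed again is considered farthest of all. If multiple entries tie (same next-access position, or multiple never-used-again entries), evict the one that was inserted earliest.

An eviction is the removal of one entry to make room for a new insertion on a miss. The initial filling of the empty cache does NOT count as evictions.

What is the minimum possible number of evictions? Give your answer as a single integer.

OPT (Belady) simulation (capacity=5):
  1. access G: MISS. Cache: [G]
  2. access G: HIT. Next use of G: step 3. Cache: [G]
  3. access G: HIT. Next use of G: step 4. Cache: [G]
  4. access G: HIT. Next use of G: step 5. Cache: [G]
  5. access G: HIT. Next use of G: step 6. Cache: [G]
  6. access G: HIT. Next use of G: step 7. Cache: [G]
  7. access G: HIT. Next use of G: step 8. Cache: [G]
  8. access G: HIT. Next use of G: step 13. Cache: [G]
  9. access T: MISS. Cache: [G T]
  10. access E: MISS. Cache: [G T E]
  11. access W: MISS. Cache: [G T E W]
  12. access T: HIT. Next use of T: step 16. Cache: [G T E W]
  13. access G: HIT. Next use of G: step 15. Cache: [G T E W]
  14. access C: MISS. Cache: [G T E W C]
  15. access G: HIT. Next use of G: never. Cache: [G T E W C]
  16. access T: HIT. Next use of T: step 18. Cache: [G T E W C]
  17. access E: HIT. Next use of E: never. Cache: [G T E W C]
  18. access T: HIT. Next use of T: never. Cache: [G T E W C]
  19. access W: HIT. Next use of W: never. Cache: [G T E W C]
  20. access C: HIT. Next use of C: never. Cache: [G T E W C]
  21. access L: MISS, evict G (next use: never). Cache: [T E W C L]
Total: 15 hits, 6 misses, 1 evictions

Answer: 1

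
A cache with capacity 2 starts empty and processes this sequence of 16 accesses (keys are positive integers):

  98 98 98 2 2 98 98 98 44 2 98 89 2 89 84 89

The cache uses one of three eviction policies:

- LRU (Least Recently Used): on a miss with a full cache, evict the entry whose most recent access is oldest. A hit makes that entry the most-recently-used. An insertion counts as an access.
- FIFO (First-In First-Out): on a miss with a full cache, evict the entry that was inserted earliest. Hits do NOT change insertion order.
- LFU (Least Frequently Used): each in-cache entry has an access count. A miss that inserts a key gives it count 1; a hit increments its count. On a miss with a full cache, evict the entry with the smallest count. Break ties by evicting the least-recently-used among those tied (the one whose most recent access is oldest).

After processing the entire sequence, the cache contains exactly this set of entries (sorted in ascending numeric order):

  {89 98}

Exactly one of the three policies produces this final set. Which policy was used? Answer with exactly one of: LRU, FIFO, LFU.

Simulating under each policy and comparing final sets:
  LRU: final set = {84 89} -> differs
  FIFO: final set = {84 89} -> differs
  LFU: final set = {89 98} -> MATCHES target
Only LFU produces the target set.

Answer: LFU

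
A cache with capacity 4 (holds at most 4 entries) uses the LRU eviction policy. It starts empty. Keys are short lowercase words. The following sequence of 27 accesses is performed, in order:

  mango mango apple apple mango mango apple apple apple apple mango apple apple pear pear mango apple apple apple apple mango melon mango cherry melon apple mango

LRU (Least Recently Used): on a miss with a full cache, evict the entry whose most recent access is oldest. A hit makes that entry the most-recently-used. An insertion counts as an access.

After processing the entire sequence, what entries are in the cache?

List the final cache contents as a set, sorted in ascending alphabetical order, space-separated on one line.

Answer: apple cherry mango melon

Derivation:
LRU simulation (capacity=4):
  1. access mango: MISS. Cache (LRU->MRU): [mango]
  2. access mango: HIT. Cache (LRU->MRU): [mango]
  3. access apple: MISS. Cache (LRU->MRU): [mango apple]
  4. access apple: HIT. Cache (LRU->MRU): [mango apple]
  5. access mango: HIT. Cache (LRU->MRU): [apple mango]
  6. access mango: HIT. Cache (LRU->MRU): [apple mango]
  7. access apple: HIT. Cache (LRU->MRU): [mango apple]
  8. access apple: HIT. Cache (LRU->MRU): [mango apple]
  9. access apple: HIT. Cache (LRU->MRU): [mango apple]
  10. access apple: HIT. Cache (LRU->MRU): [mango apple]
  11. access mango: HIT. Cache (LRU->MRU): [apple mango]
  12. access apple: HIT. Cache (LRU->MRU): [mango apple]
  13. access apple: HIT. Cache (LRU->MRU): [mango apple]
  14. access pear: MISS. Cache (LRU->MRU): [mango apple pear]
  15. access pear: HIT. Cache (LRU->MRU): [mango apple pear]
  16. access mango: HIT. Cache (LRU->MRU): [apple pear mango]
  17. access apple: HIT. Cache (LRU->MRU): [pear mango apple]
  18. access apple: HIT. Cache (LRU->MRU): [pear mango apple]
  19. access apple: HIT. Cache (LRU->MRU): [pear mango apple]
  20. access apple: HIT. Cache (LRU->MRU): [pear mango apple]
  21. access mango: HIT. Cache (LRU->MRU): [pear apple mango]
  22. access melon: MISS. Cache (LRU->MRU): [pear apple mango melon]
  23. access mango: HIT. Cache (LRU->MRU): [pear apple melon mango]
  24. access cherry: MISS, evict pear. Cache (LRU->MRU): [apple melon mango cherry]
  25. access melon: HIT. Cache (LRU->MRU): [apple mango cherry melon]
  26. access apple: HIT. Cache (LRU->MRU): [mango cherry melon apple]
  27. access mango: HIT. Cache (LRU->MRU): [cherry melon apple mango]
Total: 22 hits, 5 misses, 1 evictions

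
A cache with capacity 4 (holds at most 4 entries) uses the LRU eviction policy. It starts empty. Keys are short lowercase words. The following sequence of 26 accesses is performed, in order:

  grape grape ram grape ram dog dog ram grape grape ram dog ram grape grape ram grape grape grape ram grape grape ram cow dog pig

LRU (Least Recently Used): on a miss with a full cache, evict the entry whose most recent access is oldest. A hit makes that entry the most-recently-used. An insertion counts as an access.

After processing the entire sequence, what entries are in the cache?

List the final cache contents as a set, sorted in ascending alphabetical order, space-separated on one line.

LRU simulation (capacity=4):
  1. access grape: MISS. Cache (LRU->MRU): [grape]
  2. access grape: HIT. Cache (LRU->MRU): [grape]
  3. access ram: MISS. Cache (LRU->MRU): [grape ram]
  4. access grape: HIT. Cache (LRU->MRU): [ram grape]
  5. access ram: HIT. Cache (LRU->MRU): [grape ram]
  6. access dog: MISS. Cache (LRU->MRU): [grape ram dog]
  7. access dog: HIT. Cache (LRU->MRU): [grape ram dog]
  8. access ram: HIT. Cache (LRU->MRU): [grape dog ram]
  9. access grape: HIT. Cache (LRU->MRU): [dog ram grape]
  10. access grape: HIT. Cache (LRU->MRU): [dog ram grape]
  11. access ram: HIT. Cache (LRU->MRU): [dog grape ram]
  12. access dog: HIT. Cache (LRU->MRU): [grape ram dog]
  13. access ram: HIT. Cache (LRU->MRU): [grape dog ram]
  14. access grape: HIT. Cache (LRU->MRU): [dog ram grape]
  15. access grape: HIT. Cache (LRU->MRU): [dog ram grape]
  16. access ram: HIT. Cache (LRU->MRU): [dog grape ram]
  17. access grape: HIT. Cache (LRU->MRU): [dog ram grape]
  18. access grape: HIT. Cache (LRU->MRU): [dog ram grape]
  19. access grape: HIT. Cache (LRU->MRU): [dog ram grape]
  20. access ram: HIT. Cache (LRU->MRU): [dog grape ram]
  21. access grape: HIT. Cache (LRU->MRU): [dog ram grape]
  22. access grape: HIT. Cache (LRU->MRU): [dog ram grape]
  23. access ram: HIT. Cache (LRU->MRU): [dog grape ram]
  24. access cow: MISS. Cache (LRU->MRU): [dog grape ram cow]
  25. access dog: HIT. Cache (LRU->MRU): [grape ram cow dog]
  26. access pig: MISS, evict grape. Cache (LRU->MRU): [ram cow dog pig]
Total: 21 hits, 5 misses, 1 evictions

Answer: cow dog pig ram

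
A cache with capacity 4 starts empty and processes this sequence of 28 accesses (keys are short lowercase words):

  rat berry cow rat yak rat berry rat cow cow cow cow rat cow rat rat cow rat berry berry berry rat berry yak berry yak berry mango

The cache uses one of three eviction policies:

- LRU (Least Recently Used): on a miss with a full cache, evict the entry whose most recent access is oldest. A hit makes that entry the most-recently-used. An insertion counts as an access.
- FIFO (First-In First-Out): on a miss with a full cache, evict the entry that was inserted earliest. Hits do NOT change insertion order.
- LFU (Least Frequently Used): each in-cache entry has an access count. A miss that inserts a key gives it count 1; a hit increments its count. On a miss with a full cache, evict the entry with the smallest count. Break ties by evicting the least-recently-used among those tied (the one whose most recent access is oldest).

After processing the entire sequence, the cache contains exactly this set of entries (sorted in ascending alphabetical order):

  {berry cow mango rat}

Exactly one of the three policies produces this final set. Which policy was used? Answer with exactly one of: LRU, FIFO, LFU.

Simulating under each policy and comparing final sets:
  LRU: final set = {berry mango rat yak} -> differs
  FIFO: final set = {berry cow mango yak} -> differs
  LFU: final set = {berry cow mango rat} -> MATCHES target
Only LFU produces the target set.

Answer: LFU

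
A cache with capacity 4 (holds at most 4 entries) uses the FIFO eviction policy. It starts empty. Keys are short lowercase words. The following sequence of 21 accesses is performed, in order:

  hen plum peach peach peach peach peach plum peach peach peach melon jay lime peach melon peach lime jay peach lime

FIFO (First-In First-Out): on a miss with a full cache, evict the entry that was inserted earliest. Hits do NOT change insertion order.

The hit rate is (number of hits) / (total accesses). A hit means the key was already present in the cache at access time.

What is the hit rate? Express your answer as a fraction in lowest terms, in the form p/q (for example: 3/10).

Answer: 5/7

Derivation:
FIFO simulation (capacity=4):
  1. access hen: MISS. Cache (old->new): [hen]
  2. access plum: MISS. Cache (old->new): [hen plum]
  3. access peach: MISS. Cache (old->new): [hen plum peach]
  4. access peach: HIT. Cache (old->new): [hen plum peach]
  5. access peach: HIT. Cache (old->new): [hen plum peach]
  6. access peach: HIT. Cache (old->new): [hen plum peach]
  7. access peach: HIT. Cache (old->new): [hen plum peach]
  8. access plum: HIT. Cache (old->new): [hen plum peach]
  9. access peach: HIT. Cache (old->new): [hen plum peach]
  10. access peach: HIT. Cache (old->new): [hen plum peach]
  11. access peach: HIT. Cache (old->new): [hen plum peach]
  12. access melon: MISS. Cache (old->new): [hen plum peach melon]
  13. access jay: MISS, evict hen. Cache (old->new): [plum peach melon jay]
  14. access lime: MISS, evict plum. Cache (old->new): [peach melon jay lime]
  15. access peach: HIT. Cache (old->new): [peach melon jay lime]
  16. access melon: HIT. Cache (old->new): [peach melon jay lime]
  17. access peach: HIT. Cache (old->new): [peach melon jay lime]
  18. access lime: HIT. Cache (old->new): [peach melon jay lime]
  19. access jay: HIT. Cache (old->new): [peach melon jay lime]
  20. access peach: HIT. Cache (old->new): [peach melon jay lime]
  21. access lime: HIT. Cache (old->new): [peach melon jay lime]
Total: 15 hits, 6 misses, 2 evictions

Hit rate = 15/21 = 5/7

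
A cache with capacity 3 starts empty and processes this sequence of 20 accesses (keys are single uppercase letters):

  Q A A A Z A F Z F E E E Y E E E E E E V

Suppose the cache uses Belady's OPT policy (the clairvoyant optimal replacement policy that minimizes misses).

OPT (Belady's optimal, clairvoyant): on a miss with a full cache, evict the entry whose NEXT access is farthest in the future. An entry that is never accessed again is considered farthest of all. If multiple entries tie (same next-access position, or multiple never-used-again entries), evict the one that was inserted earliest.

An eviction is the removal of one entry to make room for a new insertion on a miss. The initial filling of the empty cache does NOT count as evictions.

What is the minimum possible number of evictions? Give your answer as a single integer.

Answer: 4

Derivation:
OPT (Belady) simulation (capacity=3):
  1. access Q: MISS. Cache: [Q]
  2. access A: MISS. Cache: [Q A]
  3. access A: HIT. Next use of A: step 4. Cache: [Q A]
  4. access A: HIT. Next use of A: step 6. Cache: [Q A]
  5. access Z: MISS. Cache: [Q A Z]
  6. access A: HIT. Next use of A: never. Cache: [Q A Z]
  7. access F: MISS, evict Q (next use: never). Cache: [A Z F]
  8. access Z: HIT. Next use of Z: never. Cache: [A Z F]
  9. access F: HIT. Next use of F: never. Cache: [A Z F]
  10. access E: MISS, evict A (next use: never). Cache: [Z F E]
  11. access E: HIT. Next use of E: step 12. Cache: [Z F E]
  12. access E: HIT. Next use of E: step 14. Cache: [Z F E]
  13. access Y: MISS, evict Z (next use: never). Cache: [F E Y]
  14. access E: HIT. Next use of E: step 15. Cache: [F E Y]
  15. access E: HIT. Next use of E: step 16. Cache: [F E Y]
  16. access E: HIT. Next use of E: step 17. Cache: [F E Y]
  17. access E: HIT. Next use of E: step 18. Cache: [F E Y]
  18. access E: HIT. Next use of E: step 19. Cache: [F E Y]
  19. access E: HIT. Next use of E: never. Cache: [F E Y]
  20. access V: MISS, evict F (next use: never). Cache: [E Y V]
Total: 13 hits, 7 misses, 4 evictions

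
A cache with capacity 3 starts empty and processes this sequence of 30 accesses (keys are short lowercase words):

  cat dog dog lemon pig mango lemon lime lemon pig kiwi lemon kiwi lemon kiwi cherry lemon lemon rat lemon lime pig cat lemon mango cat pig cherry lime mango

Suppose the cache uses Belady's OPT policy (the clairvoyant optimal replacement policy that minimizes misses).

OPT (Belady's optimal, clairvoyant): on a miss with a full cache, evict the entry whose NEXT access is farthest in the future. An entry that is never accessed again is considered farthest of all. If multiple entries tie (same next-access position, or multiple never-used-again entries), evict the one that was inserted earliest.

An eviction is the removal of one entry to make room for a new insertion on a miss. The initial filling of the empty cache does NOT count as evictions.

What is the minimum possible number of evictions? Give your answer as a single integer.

Answer: 11

Derivation:
OPT (Belady) simulation (capacity=3):
  1. access cat: MISS. Cache: [cat]
  2. access dog: MISS. Cache: [cat dog]
  3. access dog: HIT. Next use of dog: never. Cache: [cat dog]
  4. access lemon: MISS. Cache: [cat dog lemon]
  5. access pig: MISS, evict dog (next use: never). Cache: [cat lemon pig]
  6. access mango: MISS, evict cat (next use: step 23). Cache: [lemon pig mango]
  7. access lemon: HIT. Next use of lemon: step 9. Cache: [lemon pig mango]
  8. access lime: MISS, evict mango (next use: step 25). Cache: [lemon pig lime]
  9. access lemon: HIT. Next use of lemon: step 12. Cache: [lemon pig lime]
  10. access pig: HIT. Next use of pig: step 22. Cache: [lemon pig lime]
  11. access kiwi: MISS, evict pig (next use: step 22). Cache: [lemon lime kiwi]
  12. access lemon: HIT. Next use of lemon: step 14. Cache: [lemon lime kiwi]
  13. access kiwi: HIT. Next use of kiwi: step 15. Cache: [lemon lime kiwi]
  14. access lemon: HIT. Next use of lemon: step 17. Cache: [lemon lime kiwi]
  15. access kiwi: HIT. Next use of kiwi: never. Cache: [lemon lime kiwi]
  16. access cherry: MISS, evict kiwi (next use: never). Cache: [lemon lime cherry]
  17. access lemon: HIT. Next use of lemon: step 18. Cache: [lemon lime cherry]
  18. access lemon: HIT. Next use of lemon: step 20. Cache: [lemon lime cherry]
  19. access rat: MISS, evict cherry (next use: step 28). Cache: [lemon lime rat]
  20. access lemon: HIT. Next use of lemon: step 24. Cache: [lemon lime rat]
  21. access lime: HIT. Next use of lime: step 29. Cache: [lemon lime rat]
  22. access pig: MISS, evict rat (next use: never). Cache: [lemon lime pig]
  23. access cat: MISS, evict lime (next use: step 29). Cache: [lemon pig cat]
  24. access lemon: HIT. Next use of lemon: never. Cache: [lemon pig cat]
  25. access mango: MISS, evict lemon (next use: never). Cache: [pig cat mango]
  26. access cat: HIT. Next use of cat: never. Cache: [pig cat mango]
  27. access pig: HIT. Next use of pig: never. Cache: [pig cat mango]
  28. access cherry: MISS, evict pig (next use: never). Cache: [cat mango cherry]
  29. access lime: MISS, evict cat (next use: never). Cache: [mango cherry lime]
  30. access mango: HIT. Next use of mango: never. Cache: [mango cherry lime]
Total: 16 hits, 14 misses, 11 evictions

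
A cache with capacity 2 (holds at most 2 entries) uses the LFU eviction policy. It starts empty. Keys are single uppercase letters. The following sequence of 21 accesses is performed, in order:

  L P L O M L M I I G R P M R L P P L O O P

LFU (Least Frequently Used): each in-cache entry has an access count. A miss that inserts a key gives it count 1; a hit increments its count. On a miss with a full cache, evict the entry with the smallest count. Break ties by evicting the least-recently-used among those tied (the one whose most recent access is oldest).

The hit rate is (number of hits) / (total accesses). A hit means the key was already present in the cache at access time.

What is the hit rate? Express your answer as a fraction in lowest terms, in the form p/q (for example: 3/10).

LFU simulation (capacity=2):
  1. access L: MISS. Cache: [L(c=1)]
  2. access P: MISS. Cache: [L(c=1) P(c=1)]
  3. access L: HIT, count now 2. Cache: [P(c=1) L(c=2)]
  4. access O: MISS, evict P(c=1). Cache: [O(c=1) L(c=2)]
  5. access M: MISS, evict O(c=1). Cache: [M(c=1) L(c=2)]
  6. access L: HIT, count now 3. Cache: [M(c=1) L(c=3)]
  7. access M: HIT, count now 2. Cache: [M(c=2) L(c=3)]
  8. access I: MISS, evict M(c=2). Cache: [I(c=1) L(c=3)]
  9. access I: HIT, count now 2. Cache: [I(c=2) L(c=3)]
  10. access G: MISS, evict I(c=2). Cache: [G(c=1) L(c=3)]
  11. access R: MISS, evict G(c=1). Cache: [R(c=1) L(c=3)]
  12. access P: MISS, evict R(c=1). Cache: [P(c=1) L(c=3)]
  13. access M: MISS, evict P(c=1). Cache: [M(c=1) L(c=3)]
  14. access R: MISS, evict M(c=1). Cache: [R(c=1) L(c=3)]
  15. access L: HIT, count now 4. Cache: [R(c=1) L(c=4)]
  16. access P: MISS, evict R(c=1). Cache: [P(c=1) L(c=4)]
  17. access P: HIT, count now 2. Cache: [P(c=2) L(c=4)]
  18. access L: HIT, count now 5. Cache: [P(c=2) L(c=5)]
  19. access O: MISS, evict P(c=2). Cache: [O(c=1) L(c=5)]
  20. access O: HIT, count now 2. Cache: [O(c=2) L(c=5)]
  21. access P: MISS, evict O(c=2). Cache: [P(c=1) L(c=5)]
Total: 8 hits, 13 misses, 11 evictions

Hit rate = 8/21

Answer: 8/21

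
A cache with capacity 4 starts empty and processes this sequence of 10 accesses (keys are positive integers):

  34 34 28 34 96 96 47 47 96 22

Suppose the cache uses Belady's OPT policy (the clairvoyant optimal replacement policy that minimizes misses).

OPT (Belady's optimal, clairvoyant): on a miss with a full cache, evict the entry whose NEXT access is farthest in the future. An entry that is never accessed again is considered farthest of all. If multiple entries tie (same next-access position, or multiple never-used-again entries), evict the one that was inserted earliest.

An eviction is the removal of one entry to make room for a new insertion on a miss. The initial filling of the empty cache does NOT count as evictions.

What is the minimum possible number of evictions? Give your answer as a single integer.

Answer: 1

Derivation:
OPT (Belady) simulation (capacity=4):
  1. access 34: MISS. Cache: [34]
  2. access 34: HIT. Next use of 34: step 4. Cache: [34]
  3. access 28: MISS. Cache: [34 28]
  4. access 34: HIT. Next use of 34: never. Cache: [34 28]
  5. access 96: MISS. Cache: [34 28 96]
  6. access 96: HIT. Next use of 96: step 9. Cache: [34 28 96]
  7. access 47: MISS. Cache: [34 28 96 47]
  8. access 47: HIT. Next use of 47: never. Cache: [34 28 96 47]
  9. access 96: HIT. Next use of 96: never. Cache: [34 28 96 47]
  10. access 22: MISS, evict 34 (next use: never). Cache: [28 96 47 22]
Total: 5 hits, 5 misses, 1 evictions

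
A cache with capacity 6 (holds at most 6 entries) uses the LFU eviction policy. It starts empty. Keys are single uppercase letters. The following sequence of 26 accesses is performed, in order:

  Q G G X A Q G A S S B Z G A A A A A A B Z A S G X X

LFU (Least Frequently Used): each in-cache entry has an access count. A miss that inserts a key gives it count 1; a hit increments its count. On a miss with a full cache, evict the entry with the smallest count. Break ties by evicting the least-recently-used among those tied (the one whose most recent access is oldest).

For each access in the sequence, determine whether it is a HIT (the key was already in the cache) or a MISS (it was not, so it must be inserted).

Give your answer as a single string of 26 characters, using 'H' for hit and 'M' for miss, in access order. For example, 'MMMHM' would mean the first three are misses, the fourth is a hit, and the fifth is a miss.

LFU simulation (capacity=6):
  1. access Q: MISS. Cache: [Q(c=1)]
  2. access G: MISS. Cache: [Q(c=1) G(c=1)]
  3. access G: HIT, count now 2. Cache: [Q(c=1) G(c=2)]
  4. access X: MISS. Cache: [Q(c=1) X(c=1) G(c=2)]
  5. access A: MISS. Cache: [Q(c=1) X(c=1) A(c=1) G(c=2)]
  6. access Q: HIT, count now 2. Cache: [X(c=1) A(c=1) G(c=2) Q(c=2)]
  7. access G: HIT, count now 3. Cache: [X(c=1) A(c=1) Q(c=2) G(c=3)]
  8. access A: HIT, count now 2. Cache: [X(c=1) Q(c=2) A(c=2) G(c=3)]
  9. access S: MISS. Cache: [X(c=1) S(c=1) Q(c=2) A(c=2) G(c=3)]
  10. access S: HIT, count now 2. Cache: [X(c=1) Q(c=2) A(c=2) S(c=2) G(c=3)]
  11. access B: MISS. Cache: [X(c=1) B(c=1) Q(c=2) A(c=2) S(c=2) G(c=3)]
  12. access Z: MISS, evict X(c=1). Cache: [B(c=1) Z(c=1) Q(c=2) A(c=2) S(c=2) G(c=3)]
  13. access G: HIT, count now 4. Cache: [B(c=1) Z(c=1) Q(c=2) A(c=2) S(c=2) G(c=4)]
  14. access A: HIT, count now 3. Cache: [B(c=1) Z(c=1) Q(c=2) S(c=2) A(c=3) G(c=4)]
  15. access A: HIT, count now 4. Cache: [B(c=1) Z(c=1) Q(c=2) S(c=2) G(c=4) A(c=4)]
  16. access A: HIT, count now 5. Cache: [B(c=1) Z(c=1) Q(c=2) S(c=2) G(c=4) A(c=5)]
  17. access A: HIT, count now 6. Cache: [B(c=1) Z(c=1) Q(c=2) S(c=2) G(c=4) A(c=6)]
  18. access A: HIT, count now 7. Cache: [B(c=1) Z(c=1) Q(c=2) S(c=2) G(c=4) A(c=7)]
  19. access A: HIT, count now 8. Cache: [B(c=1) Z(c=1) Q(c=2) S(c=2) G(c=4) A(c=8)]
  20. access B: HIT, count now 2. Cache: [Z(c=1) Q(c=2) S(c=2) B(c=2) G(c=4) A(c=8)]
  21. access Z: HIT, count now 2. Cache: [Q(c=2) S(c=2) B(c=2) Z(c=2) G(c=4) A(c=8)]
  22. access A: HIT, count now 9. Cache: [Q(c=2) S(c=2) B(c=2) Z(c=2) G(c=4) A(c=9)]
  23. access S: HIT, count now 3. Cache: [Q(c=2) B(c=2) Z(c=2) S(c=3) G(c=4) A(c=9)]
  24. access G: HIT, count now 5. Cache: [Q(c=2) B(c=2) Z(c=2) S(c=3) G(c=5) A(c=9)]
  25. access X: MISS, evict Q(c=2). Cache: [X(c=1) B(c=2) Z(c=2) S(c=3) G(c=5) A(c=9)]
  26. access X: HIT, count now 2. Cache: [B(c=2) Z(c=2) X(c=2) S(c=3) G(c=5) A(c=9)]
Total: 18 hits, 8 misses, 2 evictions

Answer: MMHMMHHHMHMMHHHHHHHHHHHHMH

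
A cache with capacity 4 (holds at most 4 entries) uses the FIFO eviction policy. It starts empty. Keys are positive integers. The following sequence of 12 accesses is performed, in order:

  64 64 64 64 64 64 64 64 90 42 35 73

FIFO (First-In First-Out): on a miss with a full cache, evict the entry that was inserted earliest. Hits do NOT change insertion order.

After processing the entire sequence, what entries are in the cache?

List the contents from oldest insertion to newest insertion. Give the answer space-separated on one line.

FIFO simulation (capacity=4):
  1. access 64: MISS. Cache (old->new): [64]
  2. access 64: HIT. Cache (old->new): [64]
  3. access 64: HIT. Cache (old->new): [64]
  4. access 64: HIT. Cache (old->new): [64]
  5. access 64: HIT. Cache (old->new): [64]
  6. access 64: HIT. Cache (old->new): [64]
  7. access 64: HIT. Cache (old->new): [64]
  8. access 64: HIT. Cache (old->new): [64]
  9. access 90: MISS. Cache (old->new): [64 90]
  10. access 42: MISS. Cache (old->new): [64 90 42]
  11. access 35: MISS. Cache (old->new): [64 90 42 35]
  12. access 73: MISS, evict 64. Cache (old->new): [90 42 35 73]
Total: 7 hits, 5 misses, 1 evictions

Answer: 90 42 35 73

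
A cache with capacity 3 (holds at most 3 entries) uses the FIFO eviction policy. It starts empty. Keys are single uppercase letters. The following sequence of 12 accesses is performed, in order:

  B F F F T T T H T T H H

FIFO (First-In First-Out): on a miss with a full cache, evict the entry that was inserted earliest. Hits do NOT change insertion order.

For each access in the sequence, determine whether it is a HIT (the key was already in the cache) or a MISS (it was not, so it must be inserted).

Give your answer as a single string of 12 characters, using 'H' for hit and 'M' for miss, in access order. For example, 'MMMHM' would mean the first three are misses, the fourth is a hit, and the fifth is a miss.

Answer: MMHHMHHMHHHH

Derivation:
FIFO simulation (capacity=3):
  1. access B: MISS. Cache (old->new): [B]
  2. access F: MISS. Cache (old->new): [B F]
  3. access F: HIT. Cache (old->new): [B F]
  4. access F: HIT. Cache (old->new): [B F]
  5. access T: MISS. Cache (old->new): [B F T]
  6. access T: HIT. Cache (old->new): [B F T]
  7. access T: HIT. Cache (old->new): [B F T]
  8. access H: MISS, evict B. Cache (old->new): [F T H]
  9. access T: HIT. Cache (old->new): [F T H]
  10. access T: HIT. Cache (old->new): [F T H]
  11. access H: HIT. Cache (old->new): [F T H]
  12. access H: HIT. Cache (old->new): [F T H]
Total: 8 hits, 4 misses, 1 evictions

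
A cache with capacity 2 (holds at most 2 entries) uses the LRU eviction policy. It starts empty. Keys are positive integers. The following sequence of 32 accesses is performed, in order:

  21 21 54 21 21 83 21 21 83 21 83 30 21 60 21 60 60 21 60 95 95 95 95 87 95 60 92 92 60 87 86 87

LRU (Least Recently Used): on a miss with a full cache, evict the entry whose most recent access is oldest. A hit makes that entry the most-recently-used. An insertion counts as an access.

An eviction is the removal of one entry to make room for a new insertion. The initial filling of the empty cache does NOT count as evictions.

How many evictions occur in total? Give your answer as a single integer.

LRU simulation (capacity=2):
  1. access 21: MISS. Cache (LRU->MRU): [21]
  2. access 21: HIT. Cache (LRU->MRU): [21]
  3. access 54: MISS. Cache (LRU->MRU): [21 54]
  4. access 21: HIT. Cache (LRU->MRU): [54 21]
  5. access 21: HIT. Cache (LRU->MRU): [54 21]
  6. access 83: MISS, evict 54. Cache (LRU->MRU): [21 83]
  7. access 21: HIT. Cache (LRU->MRU): [83 21]
  8. access 21: HIT. Cache (LRU->MRU): [83 21]
  9. access 83: HIT. Cache (LRU->MRU): [21 83]
  10. access 21: HIT. Cache (LRU->MRU): [83 21]
  11. access 83: HIT. Cache (LRU->MRU): [21 83]
  12. access 30: MISS, evict 21. Cache (LRU->MRU): [83 30]
  13. access 21: MISS, evict 83. Cache (LRU->MRU): [30 21]
  14. access 60: MISS, evict 30. Cache (LRU->MRU): [21 60]
  15. access 21: HIT. Cache (LRU->MRU): [60 21]
  16. access 60: HIT. Cache (LRU->MRU): [21 60]
  17. access 60: HIT. Cache (LRU->MRU): [21 60]
  18. access 21: HIT. Cache (LRU->MRU): [60 21]
  19. access 60: HIT. Cache (LRU->MRU): [21 60]
  20. access 95: MISS, evict 21. Cache (LRU->MRU): [60 95]
  21. access 95: HIT. Cache (LRU->MRU): [60 95]
  22. access 95: HIT. Cache (LRU->MRU): [60 95]
  23. access 95: HIT. Cache (LRU->MRU): [60 95]
  24. access 87: MISS, evict 60. Cache (LRU->MRU): [95 87]
  25. access 95: HIT. Cache (LRU->MRU): [87 95]
  26. access 60: MISS, evict 87. Cache (LRU->MRU): [95 60]
  27. access 92: MISS, evict 95. Cache (LRU->MRU): [60 92]
  28. access 92: HIT. Cache (LRU->MRU): [60 92]
  29. access 60: HIT. Cache (LRU->MRU): [92 60]
  30. access 87: MISS, evict 92. Cache (LRU->MRU): [60 87]
  31. access 86: MISS, evict 60. Cache (LRU->MRU): [87 86]
  32. access 87: HIT. Cache (LRU->MRU): [86 87]
Total: 20 hits, 12 misses, 10 evictions

Answer: 10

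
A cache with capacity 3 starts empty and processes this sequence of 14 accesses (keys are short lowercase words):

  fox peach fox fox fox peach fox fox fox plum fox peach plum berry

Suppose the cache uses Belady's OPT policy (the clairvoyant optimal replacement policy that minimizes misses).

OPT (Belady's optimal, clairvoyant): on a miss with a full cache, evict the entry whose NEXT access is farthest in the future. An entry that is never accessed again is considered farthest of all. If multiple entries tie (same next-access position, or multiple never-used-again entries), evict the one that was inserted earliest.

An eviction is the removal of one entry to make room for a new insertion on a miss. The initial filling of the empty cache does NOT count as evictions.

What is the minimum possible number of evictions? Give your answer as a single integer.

OPT (Belady) simulation (capacity=3):
  1. access fox: MISS. Cache: [fox]
  2. access peach: MISS. Cache: [fox peach]
  3. access fox: HIT. Next use of fox: step 4. Cache: [fox peach]
  4. access fox: HIT. Next use of fox: step 5. Cache: [fox peach]
  5. access fox: HIT. Next use of fox: step 7. Cache: [fox peach]
  6. access peach: HIT. Next use of peach: step 12. Cache: [fox peach]
  7. access fox: HIT. Next use of fox: step 8. Cache: [fox peach]
  8. access fox: HIT. Next use of fox: step 9. Cache: [fox peach]
  9. access fox: HIT. Next use of fox: step 11. Cache: [fox peach]
  10. access plum: MISS. Cache: [fox peach plum]
  11. access fox: HIT. Next use of fox: never. Cache: [fox peach plum]
  12. access peach: HIT. Next use of peach: never. Cache: [fox peach plum]
  13. access plum: HIT. Next use of plum: never. Cache: [fox peach plum]
  14. access berry: MISS, evict fox (next use: never). Cache: [peach plum berry]
Total: 10 hits, 4 misses, 1 evictions

Answer: 1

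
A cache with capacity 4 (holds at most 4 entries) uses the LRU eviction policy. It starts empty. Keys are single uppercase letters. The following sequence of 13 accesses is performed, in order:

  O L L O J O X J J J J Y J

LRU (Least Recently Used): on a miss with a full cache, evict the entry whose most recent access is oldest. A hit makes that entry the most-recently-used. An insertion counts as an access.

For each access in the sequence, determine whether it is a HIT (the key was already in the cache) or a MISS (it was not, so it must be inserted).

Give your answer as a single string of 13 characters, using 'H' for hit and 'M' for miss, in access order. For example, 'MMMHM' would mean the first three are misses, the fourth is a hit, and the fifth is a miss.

Answer: MMHHMHMHHHHMH

Derivation:
LRU simulation (capacity=4):
  1. access O: MISS. Cache (LRU->MRU): [O]
  2. access L: MISS. Cache (LRU->MRU): [O L]
  3. access L: HIT. Cache (LRU->MRU): [O L]
  4. access O: HIT. Cache (LRU->MRU): [L O]
  5. access J: MISS. Cache (LRU->MRU): [L O J]
  6. access O: HIT. Cache (LRU->MRU): [L J O]
  7. access X: MISS. Cache (LRU->MRU): [L J O X]
  8. access J: HIT. Cache (LRU->MRU): [L O X J]
  9. access J: HIT. Cache (LRU->MRU): [L O X J]
  10. access J: HIT. Cache (LRU->MRU): [L O X J]
  11. access J: HIT. Cache (LRU->MRU): [L O X J]
  12. access Y: MISS, evict L. Cache (LRU->MRU): [O X J Y]
  13. access J: HIT. Cache (LRU->MRU): [O X Y J]
Total: 8 hits, 5 misses, 1 evictions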